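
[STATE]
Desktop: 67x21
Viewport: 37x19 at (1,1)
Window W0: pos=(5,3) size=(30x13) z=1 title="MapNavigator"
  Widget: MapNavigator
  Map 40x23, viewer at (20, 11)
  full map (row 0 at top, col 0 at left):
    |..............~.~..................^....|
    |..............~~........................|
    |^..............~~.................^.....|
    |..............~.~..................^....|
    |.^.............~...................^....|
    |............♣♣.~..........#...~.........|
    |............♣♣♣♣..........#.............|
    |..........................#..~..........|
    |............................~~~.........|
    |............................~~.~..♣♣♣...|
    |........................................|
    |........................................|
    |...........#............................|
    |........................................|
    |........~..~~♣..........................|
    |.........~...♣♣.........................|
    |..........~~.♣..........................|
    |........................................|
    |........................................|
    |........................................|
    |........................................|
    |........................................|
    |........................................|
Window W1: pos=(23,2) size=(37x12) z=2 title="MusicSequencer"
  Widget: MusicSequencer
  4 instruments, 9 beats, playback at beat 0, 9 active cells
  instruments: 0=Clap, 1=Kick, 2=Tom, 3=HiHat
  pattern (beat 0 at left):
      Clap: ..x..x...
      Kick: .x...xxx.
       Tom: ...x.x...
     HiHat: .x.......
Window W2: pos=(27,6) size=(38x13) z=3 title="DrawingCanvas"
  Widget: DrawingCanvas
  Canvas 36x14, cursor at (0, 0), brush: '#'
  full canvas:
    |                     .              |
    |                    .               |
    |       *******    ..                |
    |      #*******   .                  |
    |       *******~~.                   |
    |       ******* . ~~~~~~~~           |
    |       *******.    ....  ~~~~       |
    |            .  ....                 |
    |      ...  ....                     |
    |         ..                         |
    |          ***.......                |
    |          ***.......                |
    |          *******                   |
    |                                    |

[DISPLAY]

                                     
                      ┏━━━━━━━━━━━━━━
    ┏━━━━━━━━━━━━━━━━━┃ MusicSequence
    ┃ MapNavigator    ┠──────────────
    ┠─────────────────┃      ▼1234567
    ┃.................┃  C┏━━━━━━━━━━
    ┃.................┃  K┃ DrawingCa
    ┃.................┃   ┠──────────
    ┃.................┃ Hi┃+         
    ┃..............@..┃   ┃          
    ┃.....#...........┃   ┃       ***
    ┃.................┃   ┃      #***
    ┃..~..~~♣.........┗━━━┃       ***
    ┃...~...♣♣............┃       ***
    ┗━━━━━━━━━━━━━━━━━━━━━┃       ***
                          ┃          
                          ┃      ... 
                          ┗━━━━━━━━━━
                                     


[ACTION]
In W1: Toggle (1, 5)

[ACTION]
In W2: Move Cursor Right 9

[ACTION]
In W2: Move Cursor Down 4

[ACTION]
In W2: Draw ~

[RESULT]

                                     
                      ┏━━━━━━━━━━━━━━
    ┏━━━━━━━━━━━━━━━━━┃ MusicSequence
    ┃ MapNavigator    ┠──────────────
    ┠─────────────────┃      ▼1234567
    ┃.................┃  C┏━━━━━━━━━━
    ┃.................┃  K┃ DrawingCa
    ┃.................┃   ┠──────────
    ┃.................┃ Hi┃          
    ┃..............@..┃   ┃          
    ┃.....#...........┃   ┃       ***
    ┃.................┃   ┃      #***
    ┃..~..~~♣.........┗━━━┃       **~
    ┃...~...♣♣............┃       ***
    ┗━━━━━━━━━━━━━━━━━━━━━┃       ***
                          ┃          
                          ┃      ... 
                          ┗━━━━━━━━━━
                                     


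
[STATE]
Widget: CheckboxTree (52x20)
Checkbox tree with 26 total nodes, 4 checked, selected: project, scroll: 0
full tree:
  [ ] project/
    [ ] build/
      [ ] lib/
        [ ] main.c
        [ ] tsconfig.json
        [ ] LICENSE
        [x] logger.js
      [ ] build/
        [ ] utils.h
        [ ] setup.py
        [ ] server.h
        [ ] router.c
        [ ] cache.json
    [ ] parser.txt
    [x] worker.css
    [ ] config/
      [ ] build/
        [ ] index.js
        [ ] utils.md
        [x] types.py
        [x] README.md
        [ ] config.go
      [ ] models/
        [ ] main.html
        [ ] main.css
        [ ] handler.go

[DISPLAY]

>[-] project/                                       
   [-] build/                                       
     [-] lib/                                       
       [ ] main.c                                   
       [ ] tsconfig.json                            
       [ ] LICENSE                                  
       [x] logger.js                                
     [ ] build/                                     
       [ ] utils.h                                  
       [ ] setup.py                                 
       [ ] server.h                                 
       [ ] router.c                                 
       [ ] cache.json                               
   [ ] parser.txt                                   
   [x] worker.css                                   
   [-] config/                                      
     [-] build/                                     
       [ ] index.js                                 
       [ ] utils.md                                 
       [x] types.py                                 


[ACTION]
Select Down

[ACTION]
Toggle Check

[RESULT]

 [-] project/                                       
>  [x] build/                                       
     [x] lib/                                       
       [x] main.c                                   
       [x] tsconfig.json                            
       [x] LICENSE                                  
       [x] logger.js                                
     [x] build/                                     
       [x] utils.h                                  
       [x] setup.py                                 
       [x] server.h                                 
       [x] router.c                                 
       [x] cache.json                               
   [ ] parser.txt                                   
   [x] worker.css                                   
   [-] config/                                      
     [-] build/                                     
       [ ] index.js                                 
       [ ] utils.md                                 
       [x] types.py                                 


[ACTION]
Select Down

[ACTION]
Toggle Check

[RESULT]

 [-] project/                                       
   [-] build/                                       
>    [ ] lib/                                       
       [ ] main.c                                   
       [ ] tsconfig.json                            
       [ ] LICENSE                                  
       [ ] logger.js                                
     [x] build/                                     
       [x] utils.h                                  
       [x] setup.py                                 
       [x] server.h                                 
       [x] router.c                                 
       [x] cache.json                               
   [ ] parser.txt                                   
   [x] worker.css                                   
   [-] config/                                      
     [-] build/                                     
       [ ] index.js                                 
       [ ] utils.md                                 
       [x] types.py                                 


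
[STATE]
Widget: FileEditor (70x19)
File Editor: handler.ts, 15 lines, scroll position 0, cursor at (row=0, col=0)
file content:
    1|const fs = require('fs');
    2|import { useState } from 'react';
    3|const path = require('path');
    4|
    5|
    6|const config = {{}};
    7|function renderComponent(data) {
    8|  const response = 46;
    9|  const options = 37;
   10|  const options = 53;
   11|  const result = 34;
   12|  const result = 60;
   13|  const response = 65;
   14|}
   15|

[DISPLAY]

█onst fs = require('fs');                                            ▲
import { useState } from 'react';                                    █
const path = require('path');                                        ░
                                                                     ░
                                                                     ░
const config = {{}};                                                 ░
function renderComponent(data) {                                     ░
  const response = 46;                                               ░
  const options = 37;                                                ░
  const options = 53;                                                ░
  const result = 34;                                                 ░
  const result = 60;                                                 ░
  const response = 65;                                               ░
}                                                                    ░
                                                                     ░
                                                                     ░
                                                                     ░
                                                                     ░
                                                                     ▼


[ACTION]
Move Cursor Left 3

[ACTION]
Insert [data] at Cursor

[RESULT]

data█onst fs = require('fs');                                        ▲
import { useState } from 'react';                                    █
const path = require('path');                                        ░
                                                                     ░
                                                                     ░
const config = {{}};                                                 ░
function renderComponent(data) {                                     ░
  const response = 46;                                               ░
  const options = 37;                                                ░
  const options = 53;                                                ░
  const result = 34;                                                 ░
  const result = 60;                                                 ░
  const response = 65;                                               ░
}                                                                    ░
                                                                     ░
                                                                     ░
                                                                     ░
                                                                     ░
                                                                     ▼


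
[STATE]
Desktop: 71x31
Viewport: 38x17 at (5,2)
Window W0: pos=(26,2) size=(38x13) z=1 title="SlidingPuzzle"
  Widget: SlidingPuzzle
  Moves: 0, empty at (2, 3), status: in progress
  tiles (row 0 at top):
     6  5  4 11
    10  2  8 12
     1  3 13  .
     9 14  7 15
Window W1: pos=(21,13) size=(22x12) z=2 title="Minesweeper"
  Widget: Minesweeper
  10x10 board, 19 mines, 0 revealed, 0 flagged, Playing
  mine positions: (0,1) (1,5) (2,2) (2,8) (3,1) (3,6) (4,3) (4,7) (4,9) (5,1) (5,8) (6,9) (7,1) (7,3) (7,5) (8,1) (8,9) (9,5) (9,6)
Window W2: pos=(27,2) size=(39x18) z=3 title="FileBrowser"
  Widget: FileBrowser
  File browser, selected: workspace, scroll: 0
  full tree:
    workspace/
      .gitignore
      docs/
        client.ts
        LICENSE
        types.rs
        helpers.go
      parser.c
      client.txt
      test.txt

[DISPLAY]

                     ┏┏━━━━━━━━━━━━━━━
                     ┃┃ FileBrowser   
                     ┠┠───────────────
                     ┃┃> [-] workspace
                     ┃┃    .gitignore 
                     ┃┃    [+] docs/  
                     ┃┃    parser.c   
                     ┃┃    client.txt 
                     ┃┃    test.txt   
                     ┃┃               
                     ┃┃               
                ┏━━━━━┃               
                ┃ Mine┃               
                ┠─────┃               
                ┃■■■■■┃               
                ┃■■■■■┃               
                ┃■■■■■┃               


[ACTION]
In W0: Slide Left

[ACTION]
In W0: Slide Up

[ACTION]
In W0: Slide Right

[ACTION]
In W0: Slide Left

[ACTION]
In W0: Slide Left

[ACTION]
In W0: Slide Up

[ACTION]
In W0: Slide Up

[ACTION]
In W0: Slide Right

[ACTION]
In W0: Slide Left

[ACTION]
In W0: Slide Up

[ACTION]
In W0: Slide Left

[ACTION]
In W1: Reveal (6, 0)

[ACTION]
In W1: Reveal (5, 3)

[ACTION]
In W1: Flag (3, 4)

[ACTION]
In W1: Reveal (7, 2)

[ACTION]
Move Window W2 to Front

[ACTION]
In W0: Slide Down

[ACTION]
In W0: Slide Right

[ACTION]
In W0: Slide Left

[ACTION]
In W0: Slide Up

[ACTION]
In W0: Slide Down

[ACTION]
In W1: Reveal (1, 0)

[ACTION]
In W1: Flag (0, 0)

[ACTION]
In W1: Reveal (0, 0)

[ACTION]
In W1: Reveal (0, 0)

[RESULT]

                     ┏┏━━━━━━━━━━━━━━━
                     ┃┃ FileBrowser   
                     ┠┠───────────────
                     ┃┃> [-] workspace
                     ┃┃    .gitignore 
                     ┃┃    [+] docs/  
                     ┃┃    parser.c   
                     ┃┃    client.txt 
                     ┃┃    test.txt   
                     ┃┃               
                     ┃┃               
                ┏━━━━━┃               
                ┃ Mine┃               
                ┠─────┃               
                ┃⚑■■■■┃               
                ┃1■■■■┃               
                ┃■■■■■┃               


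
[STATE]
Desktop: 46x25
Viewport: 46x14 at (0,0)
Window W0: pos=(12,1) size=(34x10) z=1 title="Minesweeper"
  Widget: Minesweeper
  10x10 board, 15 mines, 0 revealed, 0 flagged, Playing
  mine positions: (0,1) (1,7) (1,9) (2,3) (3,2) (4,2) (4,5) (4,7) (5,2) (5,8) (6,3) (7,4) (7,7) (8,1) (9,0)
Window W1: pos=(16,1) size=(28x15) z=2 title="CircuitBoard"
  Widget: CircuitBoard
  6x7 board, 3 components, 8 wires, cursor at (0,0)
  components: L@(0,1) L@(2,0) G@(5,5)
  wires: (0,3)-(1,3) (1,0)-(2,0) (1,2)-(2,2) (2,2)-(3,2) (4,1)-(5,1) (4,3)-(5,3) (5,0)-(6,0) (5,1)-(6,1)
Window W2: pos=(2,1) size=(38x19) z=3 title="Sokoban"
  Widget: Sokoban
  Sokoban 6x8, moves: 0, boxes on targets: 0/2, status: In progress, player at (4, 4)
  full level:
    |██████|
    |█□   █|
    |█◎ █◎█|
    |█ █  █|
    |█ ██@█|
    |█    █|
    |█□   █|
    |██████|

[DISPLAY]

                                              
  ┏━━━━━━━━━━━━━━━━━━━━━━━━━━━━━━━━━━━━┓━━━┓━┓
  ┃ Sokoban                            ┃   ┃ ┃
  ┠────────────────────────────────────┨───┨─┨
  ┃██████                              ┃   ┃ ┃
  ┃█□   █                              ┃   ┃ ┃
  ┃█◎ █◎█                              ┃   ┃ ┃
  ┃█ █  █                              ┃   ┃ ┃
  ┃█ ██@█                              ┃   ┃ ┃
  ┃█    █                              ┃   ┃ ┃
  ┃█□   █                              ┃   ┃━┛
  ┃██████                              ┃   ┃  
  ┃Moves: 0  0/2                       ┃   ┃  
  ┃                                    ┃   ┃  


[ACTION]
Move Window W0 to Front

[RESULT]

                                              
  ┏━━━━━━━━━┏━━━━━━━━━━━━━━━━━━━━━━━━━━━━━━━━┓
  ┃ Sokoban ┃ Minesweeper                    ┃
  ┠─────────┠────────────────────────────────┨
  ┃██████   ┃■■■■■■■■■■                      ┃
  ┃█□   █   ┃■■■■■■■■■■                      ┃
  ┃█◎ █◎█   ┃■■■■■■■■■■                      ┃
  ┃█ █  █   ┃■■■■■■■■■■                      ┃
  ┃█ ██@█   ┃■■■■■■■■■■                      ┃
  ┃█    █   ┃■■■■■■■■■■                      ┃
  ┃█□   █   ┗━━━━━━━━━━━━━━━━━━━━━━━━━━━━━━━━┛
  ┃██████                              ┃   ┃  
  ┃Moves: 0  0/2                       ┃   ┃  
  ┃                                    ┃   ┃  


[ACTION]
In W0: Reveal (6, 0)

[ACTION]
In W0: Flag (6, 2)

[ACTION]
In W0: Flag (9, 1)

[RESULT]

                                              
  ┏━━━━━━━━━┏━━━━━━━━━━━━━━━━━━━━━━━━━━━━━━━━┓
  ┃ Sokoban ┃ Minesweeper                    ┃
  ┠─────────┠────────────────────────────────┨
  ┃██████   ┃■■■■■■■■■■                      ┃
  ┃█□   █   ┃11■■■■■■■■                      ┃
  ┃█◎ █◎█   ┃ 1■■■■■■■■                      ┃
  ┃█ █  █   ┃ 2■■■■■■■■                      ┃
  ┃█ ██@█   ┃ 3■■■■■■■■                      ┃
  ┃█    █   ┃ 2■■■■■■■■                      ┃
  ┃█□   █   ┗━━━━━━━━━━━━━━━━━━━━━━━━━━━━━━━━┛
  ┃██████                              ┃   ┃  
  ┃Moves: 0  0/2                       ┃   ┃  
  ┃                                    ┃   ┃  


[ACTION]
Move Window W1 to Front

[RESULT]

                                              
  ┏━━━━━━━━━┏━━━┏━━━━━━━━━━━━━━━━━━━━━━━━━━┓━┓
  ┃ Sokoban ┃ Mi┃ CircuitBoard             ┃ ┃
  ┠─────────┠───┠──────────────────────────┨─┨
  ┃██████   ┃■■■┃   0 1 2 3 4 5            ┃ ┃
  ┃█□   █   ┃11■┃0  [.]  L       ·         ┃ ┃
  ┃█◎ █◎█   ┃ 1■┃                │         ┃ ┃
  ┃█ █  █   ┃ 2■┃1   ·       ·   ·         ┃ ┃
  ┃█ ██@█   ┃ 3■┃    │       │             ┃ ┃
  ┃█    █   ┃ 2■┃2   L       ·             ┃ ┃
  ┃█□   █   ┗━━━┃            │             ┃━┛
  ┃██████       ┃3           ·             ┃  
  ┃Moves: 0  0/2┃                          ┃  
  ┃             ┃4       ·       ·         ┃  


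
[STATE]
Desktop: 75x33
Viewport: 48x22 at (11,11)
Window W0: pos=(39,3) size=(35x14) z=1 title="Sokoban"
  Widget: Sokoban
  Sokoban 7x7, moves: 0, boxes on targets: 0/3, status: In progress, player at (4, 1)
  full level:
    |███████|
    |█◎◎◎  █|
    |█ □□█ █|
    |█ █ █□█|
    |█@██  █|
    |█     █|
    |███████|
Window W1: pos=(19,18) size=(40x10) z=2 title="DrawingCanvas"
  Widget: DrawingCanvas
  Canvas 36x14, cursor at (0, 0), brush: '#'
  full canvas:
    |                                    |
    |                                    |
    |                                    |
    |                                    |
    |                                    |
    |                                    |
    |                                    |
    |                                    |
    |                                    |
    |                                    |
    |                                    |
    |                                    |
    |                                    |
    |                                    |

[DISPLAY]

                            ┃█     █            
                            ┃███████            
                            ┃Moves: 0  0/3      
                            ┃                   
                            ┃                   
                            ┗━━━━━━━━━━━━━━━━━━━
                                                
        ┏━━━━━━━━━━━━━━━━━━━━━━━━━━━━━━━━━━━━━━┓
        ┃ DrawingCanvas                        ┃
        ┠──────────────────────────────────────┨
        ┃+                                     ┃
        ┃                                      ┃
        ┃                                      ┃
        ┃                                      ┃
        ┃                                      ┃
        ┃                                      ┃
        ┗━━━━━━━━━━━━━━━━━━━━━━━━━━━━━━━━━━━━━━┛
                                                
                                                
                                                
                                                
                                                


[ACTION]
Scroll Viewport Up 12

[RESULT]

                                                
                                                
                                                
                            ┏━━━━━━━━━━━━━━━━━━━
                            ┃ Sokoban           
                            ┠───────────────────
                            ┃███████            
                            ┃█◎◎◎  █            
                            ┃█ □□█ █            
                            ┃█ █ █□█            
                            ┃█@██  █            
                            ┃█     █            
                            ┃███████            
                            ┃Moves: 0  0/3      
                            ┃                   
                            ┃                   
                            ┗━━━━━━━━━━━━━━━━━━━
                                                
        ┏━━━━━━━━━━━━━━━━━━━━━━━━━━━━━━━━━━━━━━┓
        ┃ DrawingCanvas                        ┃
        ┠──────────────────────────────────────┨
        ┃+                                     ┃


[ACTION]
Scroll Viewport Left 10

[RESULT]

                                                
                                                
                                                
                                      ┏━━━━━━━━━
                                      ┃ Sokoban 
                                      ┠─────────
                                      ┃███████  
                                      ┃█◎◎◎  █  
                                      ┃█ □□█ █  
                                      ┃█ █ █□█  
                                      ┃█@██  █  
                                      ┃█     █  
                                      ┃███████  
                                      ┃Moves: 0 
                                      ┃         
                                      ┃         
                                      ┗━━━━━━━━━
                                                
                  ┏━━━━━━━━━━━━━━━━━━━━━━━━━━━━━
                  ┃ DrawingCanvas               
                  ┠─────────────────────────────
                  ┃+                            


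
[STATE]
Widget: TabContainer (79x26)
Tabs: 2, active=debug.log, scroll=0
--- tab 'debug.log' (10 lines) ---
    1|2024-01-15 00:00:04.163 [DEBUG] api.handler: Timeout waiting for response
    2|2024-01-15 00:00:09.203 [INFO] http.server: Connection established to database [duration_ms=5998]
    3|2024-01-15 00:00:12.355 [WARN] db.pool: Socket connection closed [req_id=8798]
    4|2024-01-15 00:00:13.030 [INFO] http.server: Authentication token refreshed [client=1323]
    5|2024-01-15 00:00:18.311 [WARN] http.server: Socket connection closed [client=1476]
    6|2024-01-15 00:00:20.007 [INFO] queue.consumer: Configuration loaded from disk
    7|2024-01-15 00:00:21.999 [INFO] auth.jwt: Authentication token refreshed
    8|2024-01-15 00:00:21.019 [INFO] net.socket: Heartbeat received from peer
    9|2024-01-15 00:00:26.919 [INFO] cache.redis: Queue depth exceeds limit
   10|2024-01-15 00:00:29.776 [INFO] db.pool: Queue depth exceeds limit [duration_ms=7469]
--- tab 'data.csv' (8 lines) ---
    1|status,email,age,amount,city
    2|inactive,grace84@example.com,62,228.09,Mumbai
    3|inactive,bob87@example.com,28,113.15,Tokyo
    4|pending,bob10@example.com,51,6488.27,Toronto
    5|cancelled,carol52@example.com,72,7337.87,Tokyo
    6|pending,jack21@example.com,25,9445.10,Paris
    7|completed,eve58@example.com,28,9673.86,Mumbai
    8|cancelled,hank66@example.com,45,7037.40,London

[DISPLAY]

[debug.log]│ data.csv                                                          
───────────────────────────────────────────────────────────────────────────────
2024-01-15 00:00:04.163 [DEBUG] api.handler: Timeout waiting for response      
2024-01-15 00:00:09.203 [INFO] http.server: Connection established to database 
2024-01-15 00:00:12.355 [WARN] db.pool: Socket connection closed [req_id=8798] 
2024-01-15 00:00:13.030 [INFO] http.server: Authentication token refreshed [cli
2024-01-15 00:00:18.311 [WARN] http.server: Socket connection closed [client=14
2024-01-15 00:00:20.007 [INFO] queue.consumer: Configuration loaded from disk  
2024-01-15 00:00:21.999 [INFO] auth.jwt: Authentication token refreshed        
2024-01-15 00:00:21.019 [INFO] net.socket: Heartbeat received from peer        
2024-01-15 00:00:26.919 [INFO] cache.redis: Queue depth exceeds limit          
2024-01-15 00:00:29.776 [INFO] db.pool: Queue depth exceeds limit [duration_ms=
                                                                               
                                                                               
                                                                               
                                                                               
                                                                               
                                                                               
                                                                               
                                                                               
                                                                               
                                                                               
                                                                               
                                                                               
                                                                               
                                                                               


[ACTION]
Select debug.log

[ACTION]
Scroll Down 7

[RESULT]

[debug.log]│ data.csv                                                          
───────────────────────────────────────────────────────────────────────────────
2024-01-15 00:00:21.019 [INFO] net.socket: Heartbeat received from peer        
2024-01-15 00:00:26.919 [INFO] cache.redis: Queue depth exceeds limit          
2024-01-15 00:00:29.776 [INFO] db.pool: Queue depth exceeds limit [duration_ms=
                                                                               
                                                                               
                                                                               
                                                                               
                                                                               
                                                                               
                                                                               
                                                                               
                                                                               
                                                                               
                                                                               
                                                                               
                                                                               
                                                                               
                                                                               
                                                                               
                                                                               
                                                                               
                                                                               
                                                                               
                                                                               


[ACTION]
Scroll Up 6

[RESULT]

[debug.log]│ data.csv                                                          
───────────────────────────────────────────────────────────────────────────────
2024-01-15 00:00:09.203 [INFO] http.server: Connection established to database 
2024-01-15 00:00:12.355 [WARN] db.pool: Socket connection closed [req_id=8798] 
2024-01-15 00:00:13.030 [INFO] http.server: Authentication token refreshed [cli
2024-01-15 00:00:18.311 [WARN] http.server: Socket connection closed [client=14
2024-01-15 00:00:20.007 [INFO] queue.consumer: Configuration loaded from disk  
2024-01-15 00:00:21.999 [INFO] auth.jwt: Authentication token refreshed        
2024-01-15 00:00:21.019 [INFO] net.socket: Heartbeat received from peer        
2024-01-15 00:00:26.919 [INFO] cache.redis: Queue depth exceeds limit          
2024-01-15 00:00:29.776 [INFO] db.pool: Queue depth exceeds limit [duration_ms=
                                                                               
                                                                               
                                                                               
                                                                               
                                                                               
                                                                               
                                                                               
                                                                               
                                                                               
                                                                               
                                                                               
                                                                               
                                                                               
                                                                               
                                                                               


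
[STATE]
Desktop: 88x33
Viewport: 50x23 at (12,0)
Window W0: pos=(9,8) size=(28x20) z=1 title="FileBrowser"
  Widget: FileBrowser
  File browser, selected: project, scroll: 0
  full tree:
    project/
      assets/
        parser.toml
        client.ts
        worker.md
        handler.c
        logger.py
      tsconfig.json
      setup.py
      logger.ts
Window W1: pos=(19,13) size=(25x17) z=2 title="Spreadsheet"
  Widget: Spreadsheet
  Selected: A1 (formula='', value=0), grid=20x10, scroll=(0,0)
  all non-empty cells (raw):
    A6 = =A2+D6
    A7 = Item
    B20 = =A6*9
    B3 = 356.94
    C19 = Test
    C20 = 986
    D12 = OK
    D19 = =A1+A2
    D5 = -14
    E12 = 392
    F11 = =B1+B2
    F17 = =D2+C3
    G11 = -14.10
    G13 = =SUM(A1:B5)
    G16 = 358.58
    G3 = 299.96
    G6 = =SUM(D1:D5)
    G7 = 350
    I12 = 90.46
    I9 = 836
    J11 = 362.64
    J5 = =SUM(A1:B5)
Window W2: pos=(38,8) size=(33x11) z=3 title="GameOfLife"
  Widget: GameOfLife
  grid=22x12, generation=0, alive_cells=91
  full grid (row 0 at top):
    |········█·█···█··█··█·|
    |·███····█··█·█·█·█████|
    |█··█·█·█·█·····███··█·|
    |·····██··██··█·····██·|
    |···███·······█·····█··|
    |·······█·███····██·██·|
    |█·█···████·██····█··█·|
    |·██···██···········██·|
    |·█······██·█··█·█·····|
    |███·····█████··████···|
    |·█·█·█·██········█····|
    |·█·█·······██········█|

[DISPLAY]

                                                  
                                                  
                                                  
                                                  
                                                  
                                                  
                                                  
                                                  
━━━━━━━━━━━━━━━━━━━━━━━━┓ ┏━━━━━━━━━━━━━━━━━━━━━━━
ileBrowser              ┃ ┃ GameOfLife            
────────────────────────┨ ┠───────────────────────
[-] project/            ┃ ┃Gen: 0                 
  [+] assets/           ┃ ┃·····██··██··█·····██· 
  tscon┏━━━━━━━━━━━━━━━━━━┃···███·······█·····█·· 
  setup┃ Spreadsheet      ┃·······█·███····██·██· 
  logge┠──────────────────┃█·█···████·██····█··█· 
       ┃A1:               ┃·██···██···········██· 
       ┃       A       B  ┃·█······██·█··█·█····· 
       ┃------------------┗━━━━━━━━━━━━━━━━━━━━━━━
       ┃  1      [0]       0   ┃                  
       ┃  2        0       0   ┃                  
       ┃  3        0  356.94   ┃                  
       ┃  4        0       0   ┃                  


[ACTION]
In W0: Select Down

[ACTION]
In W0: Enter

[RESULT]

                                                  
                                                  
                                                  
                                                  
                                                  
                                                  
                                                  
                                                  
━━━━━━━━━━━━━━━━━━━━━━━━┓ ┏━━━━━━━━━━━━━━━━━━━━━━━
ileBrowser              ┃ ┃ GameOfLife            
────────────────────────┨ ┠───────────────────────
[-] project/            ┃ ┃Gen: 0                 
> [-] assets/           ┃ ┃·····██··██··█·····██· 
    par┏━━━━━━━━━━━━━━━━━━┃···███·······█·····█·· 
    cli┃ Spreadsheet      ┃·······█·███····██·██· 
    wor┠──────────────────┃█·█···████·██····█··█· 
    han┃A1:               ┃·██···██···········██· 
    log┃       A       B  ┃·█······██·█··█·█····· 
  tscon┃------------------┗━━━━━━━━━━━━━━━━━━━━━━━
  setup┃  1      [0]       0   ┃                  
  logge┃  2        0       0   ┃                  
       ┃  3        0  356.94   ┃                  
       ┃  4        0       0   ┃                  


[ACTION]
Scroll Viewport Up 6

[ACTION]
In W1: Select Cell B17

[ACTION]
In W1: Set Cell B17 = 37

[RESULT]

                                                  
                                                  
                                                  
                                                  
                                                  
                                                  
                                                  
                                                  
━━━━━━━━━━━━━━━━━━━━━━━━┓ ┏━━━━━━━━━━━━━━━━━━━━━━━
ileBrowser              ┃ ┃ GameOfLife            
────────────────────────┨ ┠───────────────────────
[-] project/            ┃ ┃Gen: 0                 
> [-] assets/           ┃ ┃·····██··██··█·····██· 
    par┏━━━━━━━━━━━━━━━━━━┃···███·······█·····█·· 
    cli┃ Spreadsheet      ┃·······█·███····██·██· 
    wor┠──────────────────┃█·█···████·██····█··█· 
    han┃B17: 37           ┃·██···██···········██· 
    log┃       A       B  ┃·█······██·█··█·█····· 
  tscon┃------------------┗━━━━━━━━━━━━━━━━━━━━━━━
  setup┃  1        0       0   ┃                  
  logge┃  2        0       0   ┃                  
       ┃  3        0  356.94   ┃                  
       ┃  4        0       0   ┃                  
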